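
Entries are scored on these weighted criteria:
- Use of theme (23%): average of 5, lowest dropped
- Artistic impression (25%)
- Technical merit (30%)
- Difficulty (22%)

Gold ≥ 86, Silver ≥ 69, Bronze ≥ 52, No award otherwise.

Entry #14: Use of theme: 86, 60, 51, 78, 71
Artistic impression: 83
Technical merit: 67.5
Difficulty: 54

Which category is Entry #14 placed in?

Silver

Use of theme: drop 51 → average of remaining 4 = 295/4 = 73.75
Weighted total:
  Use of theme 73.75 × 0.23 = 16.9625
  Artistic impression 83 × 0.25 = 20.75
  Technical merit 67.5 × 0.3 = 20.25
  Difficulty 54 × 0.22 = 11.88
Sum = 69.8425
69.8425 is ≥ 69 and < 86 → Silver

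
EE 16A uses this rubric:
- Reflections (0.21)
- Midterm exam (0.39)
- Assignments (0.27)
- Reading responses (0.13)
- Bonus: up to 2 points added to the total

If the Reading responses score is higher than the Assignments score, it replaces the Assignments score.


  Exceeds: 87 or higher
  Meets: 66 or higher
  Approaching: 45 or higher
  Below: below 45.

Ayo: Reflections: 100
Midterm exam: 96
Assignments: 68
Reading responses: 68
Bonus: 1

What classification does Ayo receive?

Reading responses (68) ≤ Assignments (68), so Assignments stays at 68.
Weighted total:
  Reflections 100 × 0.21 = 21
  Midterm exam 96 × 0.39 = 37.44
  Assignments 68 × 0.27 = 18.36
  Reading responses 68 × 0.13 = 8.84
Sum = 85.64
Bonus: 85.64 + 1 = 86.64
86.64 is ≥ 66 and < 87 → Meets

Meets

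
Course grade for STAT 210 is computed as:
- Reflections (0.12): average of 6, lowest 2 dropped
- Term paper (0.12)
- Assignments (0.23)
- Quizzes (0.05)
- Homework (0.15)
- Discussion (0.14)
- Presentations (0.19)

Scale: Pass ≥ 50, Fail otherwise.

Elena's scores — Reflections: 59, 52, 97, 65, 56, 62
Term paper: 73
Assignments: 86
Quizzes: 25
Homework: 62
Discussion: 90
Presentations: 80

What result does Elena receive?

Pass

Reflections: drop 52, 56 → average of remaining 4 = 283/4 = 70.75
Weighted total:
  Reflections 70.75 × 0.12 = 8.49
  Term paper 73 × 0.12 = 8.76
  Assignments 86 × 0.23 = 19.78
  Quizzes 25 × 0.05 = 1.25
  Homework 62 × 0.15 = 9.3
  Discussion 90 × 0.14 = 12.6
  Presentations 80 × 0.19 = 15.2
Sum = 75.38
75.38 ≥ 50 → Pass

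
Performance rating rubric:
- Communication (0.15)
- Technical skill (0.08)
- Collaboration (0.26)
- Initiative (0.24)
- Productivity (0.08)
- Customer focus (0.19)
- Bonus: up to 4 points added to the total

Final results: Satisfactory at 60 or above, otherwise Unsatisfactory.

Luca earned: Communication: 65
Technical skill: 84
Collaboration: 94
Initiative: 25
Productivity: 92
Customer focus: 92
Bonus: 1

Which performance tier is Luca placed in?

Satisfactory

Weighted total:
  Communication 65 × 0.15 = 9.75
  Technical skill 84 × 0.08 = 6.72
  Collaboration 94 × 0.26 = 24.44
  Initiative 25 × 0.24 = 6
  Productivity 92 × 0.08 = 7.36
  Customer focus 92 × 0.19 = 17.48
Sum = 71.75
Bonus: 71.75 + 1 = 72.75
72.75 ≥ 60 → Satisfactory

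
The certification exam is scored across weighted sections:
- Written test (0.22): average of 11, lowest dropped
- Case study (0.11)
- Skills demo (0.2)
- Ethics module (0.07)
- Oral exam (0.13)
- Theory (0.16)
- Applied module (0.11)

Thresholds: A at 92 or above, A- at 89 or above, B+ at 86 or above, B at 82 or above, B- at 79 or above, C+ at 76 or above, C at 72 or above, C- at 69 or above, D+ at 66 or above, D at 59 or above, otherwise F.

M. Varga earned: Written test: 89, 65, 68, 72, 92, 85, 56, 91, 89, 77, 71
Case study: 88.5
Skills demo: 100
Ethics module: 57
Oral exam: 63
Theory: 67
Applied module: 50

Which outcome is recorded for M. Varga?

Written test: drop 56 → average of remaining 10 = 799/10 = 79.9
Weighted total:
  Written test 79.9 × 0.22 = 17.578
  Case study 88.5 × 0.11 = 9.735
  Skills demo 100 × 0.2 = 20
  Ethics module 57 × 0.07 = 3.99
  Oral exam 63 × 0.13 = 8.19
  Theory 67 × 0.16 = 10.72
  Applied module 50 × 0.11 = 5.5
Sum = 75.713
75.713 is ≥ 72 and < 76 → C

C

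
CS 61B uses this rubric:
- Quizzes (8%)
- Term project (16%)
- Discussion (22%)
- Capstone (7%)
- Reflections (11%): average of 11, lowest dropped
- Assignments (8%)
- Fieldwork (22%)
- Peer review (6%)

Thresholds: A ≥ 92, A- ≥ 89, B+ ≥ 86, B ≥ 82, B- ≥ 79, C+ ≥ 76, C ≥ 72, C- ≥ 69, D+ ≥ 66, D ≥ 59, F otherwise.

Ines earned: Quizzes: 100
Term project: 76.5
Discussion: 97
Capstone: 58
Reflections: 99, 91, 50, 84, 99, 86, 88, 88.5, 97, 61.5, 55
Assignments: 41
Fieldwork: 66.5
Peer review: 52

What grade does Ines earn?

Reflections: drop 50 → average of remaining 10 = 849/10 = 84.9
Weighted total:
  Quizzes 100 × 0.08 = 8
  Term project 76.5 × 0.16 = 12.24
  Discussion 97 × 0.22 = 21.34
  Capstone 58 × 0.07 = 4.06
  Reflections 84.9 × 0.11 = 9.339
  Assignments 41 × 0.08 = 3.28
  Fieldwork 66.5 × 0.22 = 14.63
  Peer review 52 × 0.06 = 3.12
Sum = 76.009
76.009 is ≥ 76 and < 79 → C+

C+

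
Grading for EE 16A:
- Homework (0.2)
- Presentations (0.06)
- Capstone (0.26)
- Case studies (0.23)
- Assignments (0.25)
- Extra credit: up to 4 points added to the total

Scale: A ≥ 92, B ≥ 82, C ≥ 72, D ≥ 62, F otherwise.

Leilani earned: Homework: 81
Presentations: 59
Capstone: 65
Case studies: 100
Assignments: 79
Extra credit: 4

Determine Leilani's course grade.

Weighted total:
  Homework 81 × 0.2 = 16.2
  Presentations 59 × 0.06 = 3.54
  Capstone 65 × 0.26 = 16.9
  Case studies 100 × 0.23 = 23
  Assignments 79 × 0.25 = 19.75
Sum = 79.39
Extra credit: 79.39 + 4 = 83.39
83.39 is ≥ 82 and < 92 → B

B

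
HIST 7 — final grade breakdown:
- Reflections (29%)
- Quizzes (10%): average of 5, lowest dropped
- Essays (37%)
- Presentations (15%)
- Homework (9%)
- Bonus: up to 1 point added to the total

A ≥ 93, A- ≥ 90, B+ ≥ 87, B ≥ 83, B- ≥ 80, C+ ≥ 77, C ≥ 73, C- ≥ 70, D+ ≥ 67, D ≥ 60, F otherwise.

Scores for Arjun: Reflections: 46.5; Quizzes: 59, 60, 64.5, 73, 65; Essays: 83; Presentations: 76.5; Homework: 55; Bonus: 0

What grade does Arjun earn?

D+

Quizzes: drop 59 → average of remaining 4 = 262.5/4 = 65.625
Weighted total:
  Reflections 46.5 × 0.29 = 13.485
  Quizzes 65.625 × 0.1 = 6.5625
  Essays 83 × 0.37 = 30.71
  Presentations 76.5 × 0.15 = 11.475
  Homework 55 × 0.09 = 4.95
Sum = 67.1825
Bonus: 67.1825 + 0 = 67.1825
67.1825 is ≥ 67 and < 70 → D+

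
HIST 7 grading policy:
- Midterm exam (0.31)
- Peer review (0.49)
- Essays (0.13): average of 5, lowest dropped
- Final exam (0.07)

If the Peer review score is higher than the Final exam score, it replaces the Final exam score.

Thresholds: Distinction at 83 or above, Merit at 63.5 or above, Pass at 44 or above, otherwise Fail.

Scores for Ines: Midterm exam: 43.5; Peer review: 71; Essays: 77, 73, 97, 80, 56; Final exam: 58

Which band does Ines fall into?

Essays: drop 56 → average of remaining 4 = 327/4 = 81.75
Peer review (71) > Final exam (58), so Final exam counts as 71.
Weighted total:
  Midterm exam 43.5 × 0.31 = 13.485
  Peer review 71 × 0.49 = 34.79
  Essays 81.75 × 0.13 = 10.6275
  Final exam 71 × 0.07 = 4.97
Sum = 63.8725
63.8725 is ≥ 63.5 and < 83 → Merit

Merit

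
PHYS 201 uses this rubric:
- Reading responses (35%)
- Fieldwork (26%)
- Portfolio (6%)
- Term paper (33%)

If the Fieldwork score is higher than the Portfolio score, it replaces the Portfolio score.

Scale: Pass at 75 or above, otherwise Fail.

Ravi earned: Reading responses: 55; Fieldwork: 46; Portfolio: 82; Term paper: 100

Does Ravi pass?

Fail

Fieldwork (46) ≤ Portfolio (82), so Portfolio stays at 82.
Weighted total:
  Reading responses 55 × 0.35 = 19.25
  Fieldwork 46 × 0.26 = 11.96
  Portfolio 82 × 0.06 = 4.92
  Term paper 100 × 0.33 = 33
Sum = 69.13
69.13 < 75 → Fail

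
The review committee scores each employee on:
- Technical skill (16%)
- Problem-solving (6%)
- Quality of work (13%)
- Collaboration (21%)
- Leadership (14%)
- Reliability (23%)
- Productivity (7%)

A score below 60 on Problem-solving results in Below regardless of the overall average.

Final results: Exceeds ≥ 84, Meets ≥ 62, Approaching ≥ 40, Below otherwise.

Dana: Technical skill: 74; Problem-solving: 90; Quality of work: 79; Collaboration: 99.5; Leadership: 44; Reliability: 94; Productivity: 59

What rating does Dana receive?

Problem-solving score 90 ≥ 60: minimum met.
Weighted total:
  Technical skill 74 × 0.16 = 11.84
  Problem-solving 90 × 0.06 = 5.4
  Quality of work 79 × 0.13 = 10.27
  Collaboration 99.5 × 0.21 = 20.895
  Leadership 44 × 0.14 = 6.16
  Reliability 94 × 0.23 = 21.62
  Productivity 59 × 0.07 = 4.13
Sum = 80.315
80.315 is ≥ 62 and < 84 → Meets

Meets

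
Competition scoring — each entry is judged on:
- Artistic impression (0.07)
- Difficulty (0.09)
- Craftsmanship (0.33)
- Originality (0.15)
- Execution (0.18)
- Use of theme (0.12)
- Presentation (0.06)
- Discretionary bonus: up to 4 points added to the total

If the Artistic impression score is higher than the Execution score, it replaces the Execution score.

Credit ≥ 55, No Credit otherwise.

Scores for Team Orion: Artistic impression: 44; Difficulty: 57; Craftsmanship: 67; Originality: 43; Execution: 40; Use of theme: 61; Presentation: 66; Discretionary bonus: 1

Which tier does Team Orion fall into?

Credit

Artistic impression (44) > Execution (40), so Execution counts as 44.
Weighted total:
  Artistic impression 44 × 0.07 = 3.08
  Difficulty 57 × 0.09 = 5.13
  Craftsmanship 67 × 0.33 = 22.11
  Originality 43 × 0.15 = 6.45
  Execution 44 × 0.18 = 7.92
  Use of theme 61 × 0.12 = 7.32
  Presentation 66 × 0.06 = 3.96
Sum = 55.97
Discretionary bonus: 55.97 + 1 = 56.97
56.97 ≥ 55 → Credit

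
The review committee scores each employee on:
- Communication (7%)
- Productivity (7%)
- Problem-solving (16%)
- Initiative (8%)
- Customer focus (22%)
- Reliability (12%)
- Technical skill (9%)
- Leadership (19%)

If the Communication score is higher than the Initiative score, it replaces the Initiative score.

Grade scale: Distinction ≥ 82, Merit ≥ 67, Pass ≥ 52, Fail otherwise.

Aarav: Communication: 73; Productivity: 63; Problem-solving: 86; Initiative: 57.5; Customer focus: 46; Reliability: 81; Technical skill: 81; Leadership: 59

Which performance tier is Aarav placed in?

Communication (73) > Initiative (57.5), so Initiative counts as 73.
Weighted total:
  Communication 73 × 0.07 = 5.11
  Productivity 63 × 0.07 = 4.41
  Problem-solving 86 × 0.16 = 13.76
  Initiative 73 × 0.08 = 5.84
  Customer focus 46 × 0.22 = 10.12
  Reliability 81 × 0.12 = 9.72
  Technical skill 81 × 0.09 = 7.29
  Leadership 59 × 0.19 = 11.21
Sum = 67.46
67.46 is ≥ 67 and < 82 → Merit

Merit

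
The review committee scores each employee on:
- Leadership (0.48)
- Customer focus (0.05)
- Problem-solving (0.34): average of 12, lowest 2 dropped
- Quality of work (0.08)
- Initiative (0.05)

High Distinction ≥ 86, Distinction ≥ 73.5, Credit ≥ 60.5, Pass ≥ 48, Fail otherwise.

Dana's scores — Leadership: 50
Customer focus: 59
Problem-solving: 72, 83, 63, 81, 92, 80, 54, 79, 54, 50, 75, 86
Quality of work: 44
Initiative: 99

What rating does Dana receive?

Problem-solving: drop 50, 54 → average of remaining 10 = 765/10 = 76.5
Weighted total:
  Leadership 50 × 0.48 = 24
  Customer focus 59 × 0.05 = 2.95
  Problem-solving 76.5 × 0.34 = 26.01
  Quality of work 44 × 0.08 = 3.52
  Initiative 99 × 0.05 = 4.95
Sum = 61.43
61.43 is ≥ 60.5 and < 73.5 → Credit

Credit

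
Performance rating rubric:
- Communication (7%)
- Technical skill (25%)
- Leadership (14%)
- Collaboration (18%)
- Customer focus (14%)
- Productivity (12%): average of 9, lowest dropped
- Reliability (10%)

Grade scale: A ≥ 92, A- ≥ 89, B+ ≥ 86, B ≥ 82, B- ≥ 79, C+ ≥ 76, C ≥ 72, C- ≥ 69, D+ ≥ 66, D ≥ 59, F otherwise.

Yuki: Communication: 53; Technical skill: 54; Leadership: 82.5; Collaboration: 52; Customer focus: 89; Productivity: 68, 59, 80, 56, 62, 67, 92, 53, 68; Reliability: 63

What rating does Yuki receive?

Productivity: drop 53 → average of remaining 8 = 552/8 = 69
Weighted total:
  Communication 53 × 0.07 = 3.71
  Technical skill 54 × 0.25 = 13.5
  Leadership 82.5 × 0.14 = 11.55
  Collaboration 52 × 0.18 = 9.36
  Customer focus 89 × 0.14 = 12.46
  Productivity 69 × 0.12 = 8.28
  Reliability 63 × 0.1 = 6.3
Sum = 65.16
65.16 is ≥ 59 and < 66 → D

D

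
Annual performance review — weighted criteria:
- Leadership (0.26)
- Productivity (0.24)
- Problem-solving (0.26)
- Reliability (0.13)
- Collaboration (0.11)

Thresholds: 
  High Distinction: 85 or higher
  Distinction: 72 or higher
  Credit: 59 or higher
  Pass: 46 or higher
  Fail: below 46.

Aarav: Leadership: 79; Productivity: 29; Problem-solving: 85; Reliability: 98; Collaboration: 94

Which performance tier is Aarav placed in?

Weighted total:
  Leadership 79 × 0.26 = 20.54
  Productivity 29 × 0.24 = 6.96
  Problem-solving 85 × 0.26 = 22.1
  Reliability 98 × 0.13 = 12.74
  Collaboration 94 × 0.11 = 10.34
Sum = 72.68
72.68 is ≥ 72 and < 85 → Distinction

Distinction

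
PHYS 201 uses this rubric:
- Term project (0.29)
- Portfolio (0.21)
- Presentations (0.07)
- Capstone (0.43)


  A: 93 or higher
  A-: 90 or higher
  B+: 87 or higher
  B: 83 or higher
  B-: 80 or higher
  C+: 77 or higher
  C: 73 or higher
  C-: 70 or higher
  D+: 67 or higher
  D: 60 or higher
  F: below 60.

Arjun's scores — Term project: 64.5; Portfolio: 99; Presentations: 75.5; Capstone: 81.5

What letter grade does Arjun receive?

Weighted total:
  Term project 64.5 × 0.29 = 18.705
  Portfolio 99 × 0.21 = 20.79
  Presentations 75.5 × 0.07 = 5.285
  Capstone 81.5 × 0.43 = 35.045
Sum = 79.825
79.825 is ≥ 77 and < 80 → C+

C+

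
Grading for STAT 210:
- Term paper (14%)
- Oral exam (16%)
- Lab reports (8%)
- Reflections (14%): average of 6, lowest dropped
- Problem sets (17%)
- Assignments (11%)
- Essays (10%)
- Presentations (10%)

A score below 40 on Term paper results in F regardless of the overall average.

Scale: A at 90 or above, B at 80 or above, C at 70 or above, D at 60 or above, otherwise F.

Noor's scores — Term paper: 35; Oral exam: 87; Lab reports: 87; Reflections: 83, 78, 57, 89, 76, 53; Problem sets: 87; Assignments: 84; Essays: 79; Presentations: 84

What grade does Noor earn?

Reflections: drop 53 → average of remaining 5 = 383/5 = 76.6
Term paper score 35 < 40: minimum not met.
Weighted total:
  Term paper 35 × 0.14 = 4.9
  Oral exam 87 × 0.16 = 13.92
  Lab reports 87 × 0.08 = 6.96
  Reflections 76.6 × 0.14 = 10.724
  Problem sets 87 × 0.17 = 14.79
  Assignments 84 × 0.11 = 9.24
  Essays 79 × 0.1 = 7.9
  Presentations 84 × 0.1 = 8.4
Sum = 76.834
Because the Term paper minimum was not met, the result is F.

F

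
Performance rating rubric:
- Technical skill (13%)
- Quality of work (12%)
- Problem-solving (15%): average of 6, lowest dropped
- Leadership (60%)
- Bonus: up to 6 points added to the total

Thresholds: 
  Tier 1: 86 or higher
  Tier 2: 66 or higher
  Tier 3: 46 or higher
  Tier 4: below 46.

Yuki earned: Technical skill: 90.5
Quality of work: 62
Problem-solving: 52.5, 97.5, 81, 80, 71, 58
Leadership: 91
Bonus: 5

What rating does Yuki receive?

Problem-solving: drop 52.5 → average of remaining 5 = 387.5/5 = 77.5
Weighted total:
  Technical skill 90.5 × 0.13 = 11.765
  Quality of work 62 × 0.12 = 7.44
  Problem-solving 77.5 × 0.15 = 11.625
  Leadership 91 × 0.6 = 54.6
Sum = 85.43
Bonus: 85.43 + 5 = 90.43
90.43 ≥ 86 → Tier 1

Tier 1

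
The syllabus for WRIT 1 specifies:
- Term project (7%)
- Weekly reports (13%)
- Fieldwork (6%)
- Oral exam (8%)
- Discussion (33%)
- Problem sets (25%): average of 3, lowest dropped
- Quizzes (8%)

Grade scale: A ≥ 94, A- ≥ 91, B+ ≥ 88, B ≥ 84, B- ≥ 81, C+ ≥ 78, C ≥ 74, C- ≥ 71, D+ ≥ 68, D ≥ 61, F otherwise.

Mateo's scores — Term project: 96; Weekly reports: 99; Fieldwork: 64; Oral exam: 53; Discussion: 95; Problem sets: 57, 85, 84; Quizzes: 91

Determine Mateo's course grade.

B

Problem sets: drop 57 → average of remaining 2 = 169/2 = 84.5
Weighted total:
  Term project 96 × 0.07 = 6.72
  Weekly reports 99 × 0.13 = 12.87
  Fieldwork 64 × 0.06 = 3.84
  Oral exam 53 × 0.08 = 4.24
  Discussion 95 × 0.33 = 31.35
  Problem sets 84.5 × 0.25 = 21.125
  Quizzes 91 × 0.08 = 7.28
Sum = 87.425
87.425 is ≥ 84 and < 88 → B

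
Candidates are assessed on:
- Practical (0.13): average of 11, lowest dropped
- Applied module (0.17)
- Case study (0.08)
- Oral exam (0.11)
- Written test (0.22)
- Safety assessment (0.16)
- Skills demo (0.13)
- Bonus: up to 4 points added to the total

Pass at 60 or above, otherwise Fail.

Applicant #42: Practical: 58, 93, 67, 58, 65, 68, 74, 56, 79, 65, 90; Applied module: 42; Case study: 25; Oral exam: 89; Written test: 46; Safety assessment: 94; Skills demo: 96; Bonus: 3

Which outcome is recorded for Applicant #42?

Pass

Practical: drop 56 → average of remaining 10 = 717/10 = 71.7
Weighted total:
  Practical 71.7 × 0.13 = 9.321
  Applied module 42 × 0.17 = 7.14
  Case study 25 × 0.08 = 2
  Oral exam 89 × 0.11 = 9.79
  Written test 46 × 0.22 = 10.12
  Safety assessment 94 × 0.16 = 15.04
  Skills demo 96 × 0.13 = 12.48
Sum = 65.891
Bonus: 65.891 + 3 = 68.891
68.891 ≥ 60 → Pass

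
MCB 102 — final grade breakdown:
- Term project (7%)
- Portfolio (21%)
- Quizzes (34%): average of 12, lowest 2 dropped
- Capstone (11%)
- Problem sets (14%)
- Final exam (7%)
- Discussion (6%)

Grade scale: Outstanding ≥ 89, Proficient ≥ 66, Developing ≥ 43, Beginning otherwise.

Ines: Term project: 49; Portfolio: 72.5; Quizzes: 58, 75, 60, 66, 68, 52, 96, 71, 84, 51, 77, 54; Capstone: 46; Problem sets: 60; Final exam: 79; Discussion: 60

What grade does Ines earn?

Quizzes: drop 51, 52 → average of remaining 10 = 709/10 = 70.9
Weighted total:
  Term project 49 × 0.07 = 3.43
  Portfolio 72.5 × 0.21 = 15.225
  Quizzes 70.9 × 0.34 = 24.106
  Capstone 46 × 0.11 = 5.06
  Problem sets 60 × 0.14 = 8.4
  Final exam 79 × 0.07 = 5.53
  Discussion 60 × 0.06 = 3.6
Sum = 65.351
65.351 is ≥ 43 and < 66 → Developing

Developing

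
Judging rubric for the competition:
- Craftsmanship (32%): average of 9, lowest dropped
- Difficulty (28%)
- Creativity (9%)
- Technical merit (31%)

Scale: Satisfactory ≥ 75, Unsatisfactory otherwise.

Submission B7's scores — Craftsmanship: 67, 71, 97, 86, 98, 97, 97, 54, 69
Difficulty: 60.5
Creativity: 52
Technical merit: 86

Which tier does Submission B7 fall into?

Craftsmanship: drop 54 → average of remaining 8 = 682/8 = 85.25
Weighted total:
  Craftsmanship 85.25 × 0.32 = 27.28
  Difficulty 60.5 × 0.28 = 16.94
  Creativity 52 × 0.09 = 4.68
  Technical merit 86 × 0.31 = 26.66
Sum = 75.56
75.56 ≥ 75 → Satisfactory

Satisfactory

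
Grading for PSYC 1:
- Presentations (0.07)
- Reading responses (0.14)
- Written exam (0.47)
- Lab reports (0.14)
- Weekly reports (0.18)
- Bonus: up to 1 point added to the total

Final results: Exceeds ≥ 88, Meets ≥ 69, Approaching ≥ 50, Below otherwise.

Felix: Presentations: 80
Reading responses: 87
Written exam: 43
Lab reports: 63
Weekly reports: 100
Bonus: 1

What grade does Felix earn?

Approaching

Weighted total:
  Presentations 80 × 0.07 = 5.6
  Reading responses 87 × 0.14 = 12.18
  Written exam 43 × 0.47 = 20.21
  Lab reports 63 × 0.14 = 8.82
  Weekly reports 100 × 0.18 = 18
Sum = 64.81
Bonus: 64.81 + 1 = 65.81
65.81 is ≥ 50 and < 69 → Approaching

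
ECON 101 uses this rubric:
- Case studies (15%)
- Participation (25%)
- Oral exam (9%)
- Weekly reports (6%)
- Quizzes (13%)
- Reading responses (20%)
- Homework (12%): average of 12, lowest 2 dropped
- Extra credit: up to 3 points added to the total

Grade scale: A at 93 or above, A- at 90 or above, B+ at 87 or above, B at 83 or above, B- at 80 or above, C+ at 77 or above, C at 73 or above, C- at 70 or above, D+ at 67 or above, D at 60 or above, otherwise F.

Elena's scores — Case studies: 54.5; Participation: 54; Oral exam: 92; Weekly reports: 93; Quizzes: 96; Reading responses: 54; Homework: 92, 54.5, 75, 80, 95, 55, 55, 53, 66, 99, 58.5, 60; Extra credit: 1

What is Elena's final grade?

Homework: drop 53, 54.5 → average of remaining 10 = 735.5/10 = 73.55
Weighted total:
  Case studies 54.5 × 0.15 = 8.175
  Participation 54 × 0.25 = 13.5
  Oral exam 92 × 0.09 = 8.28
  Weekly reports 93 × 0.06 = 5.58
  Quizzes 96 × 0.13 = 12.48
  Reading responses 54 × 0.2 = 10.8
  Homework 73.55 × 0.12 = 8.826
Sum = 67.641
Extra credit: 67.641 + 1 = 68.641
68.641 is ≥ 67 and < 70 → D+

D+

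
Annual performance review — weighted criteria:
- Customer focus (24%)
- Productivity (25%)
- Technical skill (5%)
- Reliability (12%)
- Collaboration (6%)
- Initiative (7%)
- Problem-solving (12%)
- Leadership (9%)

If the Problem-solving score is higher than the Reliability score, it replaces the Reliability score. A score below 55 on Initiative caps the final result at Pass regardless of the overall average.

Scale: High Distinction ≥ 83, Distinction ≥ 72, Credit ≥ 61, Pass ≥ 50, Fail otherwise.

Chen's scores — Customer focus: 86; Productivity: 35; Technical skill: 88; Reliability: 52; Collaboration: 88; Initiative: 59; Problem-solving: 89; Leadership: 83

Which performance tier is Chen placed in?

Problem-solving (89) > Reliability (52), so Reliability counts as 89.
Initiative score 59 ≥ 55: minimum met.
Weighted total:
  Customer focus 86 × 0.24 = 20.64
  Productivity 35 × 0.25 = 8.75
  Technical skill 88 × 0.05 = 4.4
  Reliability 89 × 0.12 = 10.68
  Collaboration 88 × 0.06 = 5.28
  Initiative 59 × 0.07 = 4.13
  Problem-solving 89 × 0.12 = 10.68
  Leadership 83 × 0.09 = 7.47
Sum = 72.03
72.03 is ≥ 72 and < 83 → Distinction

Distinction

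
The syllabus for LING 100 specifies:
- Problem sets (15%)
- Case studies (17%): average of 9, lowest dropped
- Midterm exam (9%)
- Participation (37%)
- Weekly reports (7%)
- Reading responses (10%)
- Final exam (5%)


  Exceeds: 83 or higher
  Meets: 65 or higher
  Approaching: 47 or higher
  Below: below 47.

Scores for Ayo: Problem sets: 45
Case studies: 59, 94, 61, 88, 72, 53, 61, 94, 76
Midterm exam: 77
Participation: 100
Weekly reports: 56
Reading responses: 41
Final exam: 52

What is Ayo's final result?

Case studies: drop 53 → average of remaining 8 = 605/8 = 75.625
Weighted total:
  Problem sets 45 × 0.15 = 6.75
  Case studies 75.625 × 0.17 = 12.85625
  Midterm exam 77 × 0.09 = 6.93
  Participation 100 × 0.37 = 37
  Weekly reports 56 × 0.07 = 3.92
  Reading responses 41 × 0.1 = 4.1
  Final exam 52 × 0.05 = 2.6
Sum = 74.15625
74.15625 is ≥ 65 and < 83 → Meets

Meets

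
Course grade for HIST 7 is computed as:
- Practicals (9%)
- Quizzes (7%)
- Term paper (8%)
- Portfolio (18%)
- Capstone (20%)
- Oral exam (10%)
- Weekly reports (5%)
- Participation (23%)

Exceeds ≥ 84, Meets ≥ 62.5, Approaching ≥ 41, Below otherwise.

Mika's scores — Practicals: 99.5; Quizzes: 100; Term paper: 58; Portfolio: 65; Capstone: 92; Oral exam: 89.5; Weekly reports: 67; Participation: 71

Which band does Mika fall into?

Weighted total:
  Practicals 99.5 × 0.09 = 8.955
  Quizzes 100 × 0.07 = 7
  Term paper 58 × 0.08 = 4.64
  Portfolio 65 × 0.18 = 11.7
  Capstone 92 × 0.2 = 18.4
  Oral exam 89.5 × 0.1 = 8.95
  Weekly reports 67 × 0.05 = 3.35
  Participation 71 × 0.23 = 16.33
Sum = 79.325
79.325 is ≥ 62.5 and < 84 → Meets

Meets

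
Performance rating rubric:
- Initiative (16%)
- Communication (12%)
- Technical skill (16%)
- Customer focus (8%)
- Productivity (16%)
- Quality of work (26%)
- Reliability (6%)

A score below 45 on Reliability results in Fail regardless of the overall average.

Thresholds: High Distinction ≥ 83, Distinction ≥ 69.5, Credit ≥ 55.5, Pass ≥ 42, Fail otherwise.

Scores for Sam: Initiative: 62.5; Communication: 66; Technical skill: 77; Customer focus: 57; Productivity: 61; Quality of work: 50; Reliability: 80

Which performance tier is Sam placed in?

Credit

Reliability score 80 ≥ 45: minimum met.
Weighted total:
  Initiative 62.5 × 0.16 = 10
  Communication 66 × 0.12 = 7.92
  Technical skill 77 × 0.16 = 12.32
  Customer focus 57 × 0.08 = 4.56
  Productivity 61 × 0.16 = 9.76
  Quality of work 50 × 0.26 = 13
  Reliability 80 × 0.06 = 4.8
Sum = 62.36
62.36 is ≥ 55.5 and < 69.5 → Credit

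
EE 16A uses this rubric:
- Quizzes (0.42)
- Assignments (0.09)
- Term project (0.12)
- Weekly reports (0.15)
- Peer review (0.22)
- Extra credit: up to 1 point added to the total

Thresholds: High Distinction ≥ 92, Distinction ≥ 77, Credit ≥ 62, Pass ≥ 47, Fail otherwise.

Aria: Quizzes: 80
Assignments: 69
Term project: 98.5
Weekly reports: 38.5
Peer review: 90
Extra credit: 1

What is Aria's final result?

Weighted total:
  Quizzes 80 × 0.42 = 33.6
  Assignments 69 × 0.09 = 6.21
  Term project 98.5 × 0.12 = 11.82
  Weekly reports 38.5 × 0.15 = 5.775
  Peer review 90 × 0.22 = 19.8
Sum = 77.205
Extra credit: 77.205 + 1 = 78.205
78.205 is ≥ 77 and < 92 → Distinction

Distinction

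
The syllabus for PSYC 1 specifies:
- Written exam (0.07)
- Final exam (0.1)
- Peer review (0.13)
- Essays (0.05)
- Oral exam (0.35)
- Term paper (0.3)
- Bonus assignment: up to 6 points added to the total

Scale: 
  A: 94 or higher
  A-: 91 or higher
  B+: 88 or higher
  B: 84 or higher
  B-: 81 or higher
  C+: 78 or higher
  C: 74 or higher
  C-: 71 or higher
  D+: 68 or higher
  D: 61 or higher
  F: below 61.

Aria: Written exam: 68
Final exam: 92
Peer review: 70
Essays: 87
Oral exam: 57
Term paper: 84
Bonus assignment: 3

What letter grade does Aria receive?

Weighted total:
  Written exam 68 × 0.07 = 4.76
  Final exam 92 × 0.1 = 9.2
  Peer review 70 × 0.13 = 9.1
  Essays 87 × 0.05 = 4.35
  Oral exam 57 × 0.35 = 19.95
  Term paper 84 × 0.3 = 25.2
Sum = 72.56
Bonus assignment: 72.56 + 3 = 75.56
75.56 is ≥ 74 and < 78 → C

C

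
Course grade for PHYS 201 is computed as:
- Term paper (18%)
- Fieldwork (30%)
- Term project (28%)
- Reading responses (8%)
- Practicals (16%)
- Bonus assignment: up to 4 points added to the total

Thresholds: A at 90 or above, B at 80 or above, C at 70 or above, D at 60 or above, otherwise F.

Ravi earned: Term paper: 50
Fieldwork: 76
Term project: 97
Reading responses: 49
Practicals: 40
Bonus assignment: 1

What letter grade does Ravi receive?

Weighted total:
  Term paper 50 × 0.18 = 9
  Fieldwork 76 × 0.3 = 22.8
  Term project 97 × 0.28 = 27.16
  Reading responses 49 × 0.08 = 3.92
  Practicals 40 × 0.16 = 6.4
Sum = 69.28
Bonus assignment: 69.28 + 1 = 70.28
70.28 is ≥ 70 and < 80 → C

C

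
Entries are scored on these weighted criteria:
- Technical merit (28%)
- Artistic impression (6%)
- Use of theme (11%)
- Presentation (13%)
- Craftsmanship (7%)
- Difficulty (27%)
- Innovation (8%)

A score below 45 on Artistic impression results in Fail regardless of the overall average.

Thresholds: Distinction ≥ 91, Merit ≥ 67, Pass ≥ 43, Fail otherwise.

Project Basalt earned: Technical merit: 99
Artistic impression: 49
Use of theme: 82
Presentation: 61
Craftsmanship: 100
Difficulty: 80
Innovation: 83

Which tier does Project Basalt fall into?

Artistic impression score 49 ≥ 45: minimum met.
Weighted total:
  Technical merit 99 × 0.28 = 27.72
  Artistic impression 49 × 0.06 = 2.94
  Use of theme 82 × 0.11 = 9.02
  Presentation 61 × 0.13 = 7.93
  Craftsmanship 100 × 0.07 = 7
  Difficulty 80 × 0.27 = 21.6
  Innovation 83 × 0.08 = 6.64
Sum = 82.85
82.85 is ≥ 67 and < 91 → Merit

Merit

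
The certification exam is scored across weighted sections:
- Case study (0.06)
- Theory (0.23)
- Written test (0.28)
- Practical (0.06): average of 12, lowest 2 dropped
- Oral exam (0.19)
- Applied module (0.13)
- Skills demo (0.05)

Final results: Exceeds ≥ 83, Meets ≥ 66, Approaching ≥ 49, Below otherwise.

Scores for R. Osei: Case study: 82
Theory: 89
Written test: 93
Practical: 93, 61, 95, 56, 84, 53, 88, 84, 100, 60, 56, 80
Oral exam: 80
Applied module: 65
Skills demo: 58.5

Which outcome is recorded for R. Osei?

Practical: drop 53, 56 → average of remaining 10 = 801/10 = 80.1
Weighted total:
  Case study 82 × 0.06 = 4.92
  Theory 89 × 0.23 = 20.47
  Written test 93 × 0.28 = 26.04
  Practical 80.1 × 0.06 = 4.806
  Oral exam 80 × 0.19 = 15.2
  Applied module 65 × 0.13 = 8.45
  Skills demo 58.5 × 0.05 = 2.925
Sum = 82.811
82.811 is ≥ 66 and < 83 → Meets

Meets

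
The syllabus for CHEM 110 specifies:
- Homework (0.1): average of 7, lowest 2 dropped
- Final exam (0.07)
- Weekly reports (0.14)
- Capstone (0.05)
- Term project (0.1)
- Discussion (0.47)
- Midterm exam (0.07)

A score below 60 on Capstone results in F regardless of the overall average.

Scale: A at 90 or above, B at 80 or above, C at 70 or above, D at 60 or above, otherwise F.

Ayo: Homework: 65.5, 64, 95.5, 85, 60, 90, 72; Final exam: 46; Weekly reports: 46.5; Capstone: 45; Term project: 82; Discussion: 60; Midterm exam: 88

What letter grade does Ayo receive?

F

Homework: drop 60, 64 → average of remaining 5 = 408/5 = 81.6
Capstone score 45 < 60: minimum not met.
Weighted total:
  Homework 81.6 × 0.1 = 8.16
  Final exam 46 × 0.07 = 3.22
  Weekly reports 46.5 × 0.14 = 6.51
  Capstone 45 × 0.05 = 2.25
  Term project 82 × 0.1 = 8.2
  Discussion 60 × 0.47 = 28.2
  Midterm exam 88 × 0.07 = 6.16
Sum = 62.7
Because the Capstone minimum was not met, the result is F.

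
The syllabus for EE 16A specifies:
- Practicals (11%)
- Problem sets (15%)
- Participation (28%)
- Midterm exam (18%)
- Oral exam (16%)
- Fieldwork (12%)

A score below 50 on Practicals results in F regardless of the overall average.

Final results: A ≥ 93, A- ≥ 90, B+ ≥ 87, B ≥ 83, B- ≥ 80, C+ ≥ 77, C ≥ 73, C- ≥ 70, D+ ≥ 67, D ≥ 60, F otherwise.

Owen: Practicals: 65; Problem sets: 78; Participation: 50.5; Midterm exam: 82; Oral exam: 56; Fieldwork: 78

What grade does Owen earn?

Practicals score 65 ≥ 50: minimum met.
Weighted total:
  Practicals 65 × 0.11 = 7.15
  Problem sets 78 × 0.15 = 11.7
  Participation 50.5 × 0.28 = 14.14
  Midterm exam 82 × 0.18 = 14.76
  Oral exam 56 × 0.16 = 8.96
  Fieldwork 78 × 0.12 = 9.36
Sum = 66.07
66.07 is ≥ 60 and < 67 → D

D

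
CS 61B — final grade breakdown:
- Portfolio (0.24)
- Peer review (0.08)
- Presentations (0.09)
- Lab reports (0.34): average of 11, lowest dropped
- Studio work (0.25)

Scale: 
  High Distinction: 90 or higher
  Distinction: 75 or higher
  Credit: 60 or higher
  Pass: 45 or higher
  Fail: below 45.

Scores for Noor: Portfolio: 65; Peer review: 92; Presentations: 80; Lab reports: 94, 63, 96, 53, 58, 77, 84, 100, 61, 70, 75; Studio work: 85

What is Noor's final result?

Distinction

Lab reports: drop 53 → average of remaining 10 = 778/10 = 77.8
Weighted total:
  Portfolio 65 × 0.24 = 15.6
  Peer review 92 × 0.08 = 7.36
  Presentations 80 × 0.09 = 7.2
  Lab reports 77.8 × 0.34 = 26.452
  Studio work 85 × 0.25 = 21.25
Sum = 77.862
77.862 is ≥ 75 and < 90 → Distinction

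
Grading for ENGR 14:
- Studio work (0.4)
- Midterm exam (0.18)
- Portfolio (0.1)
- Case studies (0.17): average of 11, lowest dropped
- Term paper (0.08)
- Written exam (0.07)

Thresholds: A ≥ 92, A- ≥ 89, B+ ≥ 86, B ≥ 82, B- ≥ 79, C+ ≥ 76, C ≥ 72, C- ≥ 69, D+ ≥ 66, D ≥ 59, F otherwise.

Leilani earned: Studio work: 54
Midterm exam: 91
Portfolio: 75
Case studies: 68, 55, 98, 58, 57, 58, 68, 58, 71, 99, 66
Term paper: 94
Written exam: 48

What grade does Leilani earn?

Case studies: drop 55 → average of remaining 10 = 701/10 = 70.1
Weighted total:
  Studio work 54 × 0.4 = 21.6
  Midterm exam 91 × 0.18 = 16.38
  Portfolio 75 × 0.1 = 7.5
  Case studies 70.1 × 0.17 = 11.917
  Term paper 94 × 0.08 = 7.52
  Written exam 48 × 0.07 = 3.36
Sum = 68.277
68.277 is ≥ 66 and < 69 → D+

D+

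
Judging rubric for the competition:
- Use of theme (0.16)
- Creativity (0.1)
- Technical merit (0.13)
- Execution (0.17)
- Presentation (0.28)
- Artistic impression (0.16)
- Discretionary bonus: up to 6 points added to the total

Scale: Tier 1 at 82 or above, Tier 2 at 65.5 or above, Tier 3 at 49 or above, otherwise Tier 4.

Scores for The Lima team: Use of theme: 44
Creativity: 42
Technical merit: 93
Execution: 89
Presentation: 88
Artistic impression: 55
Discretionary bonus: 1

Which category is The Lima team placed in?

Tier 2

Weighted total:
  Use of theme 44 × 0.16 = 7.04
  Creativity 42 × 0.1 = 4.2
  Technical merit 93 × 0.13 = 12.09
  Execution 89 × 0.17 = 15.13
  Presentation 88 × 0.28 = 24.64
  Artistic impression 55 × 0.16 = 8.8
Sum = 71.9
Discretionary bonus: 71.9 + 1 = 72.9
72.9 is ≥ 65.5 and < 82 → Tier 2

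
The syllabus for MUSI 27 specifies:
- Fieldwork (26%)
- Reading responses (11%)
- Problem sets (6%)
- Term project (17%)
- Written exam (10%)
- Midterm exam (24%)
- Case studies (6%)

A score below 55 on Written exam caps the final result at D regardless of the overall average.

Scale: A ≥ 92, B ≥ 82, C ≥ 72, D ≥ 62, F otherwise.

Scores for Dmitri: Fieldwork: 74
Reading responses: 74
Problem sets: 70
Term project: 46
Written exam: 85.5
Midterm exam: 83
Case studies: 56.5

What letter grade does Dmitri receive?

D

Written exam score 85.5 ≥ 55: minimum met.
Weighted total:
  Fieldwork 74 × 0.26 = 19.24
  Reading responses 74 × 0.11 = 8.14
  Problem sets 70 × 0.06 = 4.2
  Term project 46 × 0.17 = 7.82
  Written exam 85.5 × 0.1 = 8.55
  Midterm exam 83 × 0.24 = 19.92
  Case studies 56.5 × 0.06 = 3.39
Sum = 71.26
71.26 is ≥ 62 and < 72 → D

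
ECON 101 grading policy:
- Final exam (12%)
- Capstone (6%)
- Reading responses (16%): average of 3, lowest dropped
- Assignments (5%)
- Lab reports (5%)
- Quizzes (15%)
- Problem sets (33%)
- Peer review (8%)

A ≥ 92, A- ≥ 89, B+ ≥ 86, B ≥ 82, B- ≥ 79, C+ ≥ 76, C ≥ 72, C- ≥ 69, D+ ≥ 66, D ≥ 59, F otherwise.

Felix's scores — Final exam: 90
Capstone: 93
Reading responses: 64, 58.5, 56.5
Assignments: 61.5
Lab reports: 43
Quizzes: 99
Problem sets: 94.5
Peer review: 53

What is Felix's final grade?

Reading responses: drop 56.5 → average of remaining 2 = 122.5/2 = 61.25
Weighted total:
  Final exam 90 × 0.12 = 10.8
  Capstone 93 × 0.06 = 5.58
  Reading responses 61.25 × 0.16 = 9.8
  Assignments 61.5 × 0.05 = 3.075
  Lab reports 43 × 0.05 = 2.15
  Quizzes 99 × 0.15 = 14.85
  Problem sets 94.5 × 0.33 = 31.185
  Peer review 53 × 0.08 = 4.24
Sum = 81.68
81.68 is ≥ 79 and < 82 → B-

B-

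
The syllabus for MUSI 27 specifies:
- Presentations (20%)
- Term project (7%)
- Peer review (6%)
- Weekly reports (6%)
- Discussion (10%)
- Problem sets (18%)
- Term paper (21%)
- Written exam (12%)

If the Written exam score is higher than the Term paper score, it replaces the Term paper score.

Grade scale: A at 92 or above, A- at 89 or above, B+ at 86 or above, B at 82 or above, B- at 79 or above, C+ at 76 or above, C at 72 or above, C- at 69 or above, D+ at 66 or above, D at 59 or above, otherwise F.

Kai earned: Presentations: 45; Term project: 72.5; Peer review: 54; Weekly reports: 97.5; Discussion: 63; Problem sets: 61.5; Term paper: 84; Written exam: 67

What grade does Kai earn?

D+

Written exam (67) ≤ Term paper (84), so Term paper stays at 84.
Weighted total:
  Presentations 45 × 0.2 = 9
  Term project 72.5 × 0.07 = 5.075
  Peer review 54 × 0.06 = 3.24
  Weekly reports 97.5 × 0.06 = 5.85
  Discussion 63 × 0.1 = 6.3
  Problem sets 61.5 × 0.18 = 11.07
  Term paper 84 × 0.21 = 17.64
  Written exam 67 × 0.12 = 8.04
Sum = 66.215
66.215 is ≥ 66 and < 69 → D+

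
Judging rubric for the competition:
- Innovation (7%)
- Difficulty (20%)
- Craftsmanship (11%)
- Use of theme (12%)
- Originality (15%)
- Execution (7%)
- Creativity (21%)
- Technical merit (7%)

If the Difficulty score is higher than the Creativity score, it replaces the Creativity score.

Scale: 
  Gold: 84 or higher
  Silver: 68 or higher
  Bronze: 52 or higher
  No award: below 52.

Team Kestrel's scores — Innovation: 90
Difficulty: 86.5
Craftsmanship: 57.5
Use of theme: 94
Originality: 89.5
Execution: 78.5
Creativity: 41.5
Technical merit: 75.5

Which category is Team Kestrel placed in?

Difficulty (86.5) > Creativity (41.5), so Creativity counts as 86.5.
Weighted total:
  Innovation 90 × 0.07 = 6.3
  Difficulty 86.5 × 0.2 = 17.3
  Craftsmanship 57.5 × 0.11 = 6.325
  Use of theme 94 × 0.12 = 11.28
  Originality 89.5 × 0.15 = 13.425
  Execution 78.5 × 0.07 = 5.495
  Creativity 86.5 × 0.21 = 18.165
  Technical merit 75.5 × 0.07 = 5.285
Sum = 83.575
83.575 is ≥ 68 and < 84 → Silver

Silver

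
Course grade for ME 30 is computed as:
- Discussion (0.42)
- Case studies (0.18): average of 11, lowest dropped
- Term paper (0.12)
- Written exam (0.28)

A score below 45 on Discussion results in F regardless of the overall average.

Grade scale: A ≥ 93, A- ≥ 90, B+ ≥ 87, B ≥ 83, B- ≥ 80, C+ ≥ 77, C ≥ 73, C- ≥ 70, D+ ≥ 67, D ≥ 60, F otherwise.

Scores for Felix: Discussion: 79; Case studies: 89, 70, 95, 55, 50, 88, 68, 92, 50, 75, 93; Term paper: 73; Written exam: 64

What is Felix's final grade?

Case studies: drop 50 → average of remaining 10 = 775/10 = 77.5
Discussion score 79 ≥ 45: minimum met.
Weighted total:
  Discussion 79 × 0.42 = 33.18
  Case studies 77.5 × 0.18 = 13.95
  Term paper 73 × 0.12 = 8.76
  Written exam 64 × 0.28 = 17.92
Sum = 73.81
73.81 is ≥ 73 and < 77 → C

C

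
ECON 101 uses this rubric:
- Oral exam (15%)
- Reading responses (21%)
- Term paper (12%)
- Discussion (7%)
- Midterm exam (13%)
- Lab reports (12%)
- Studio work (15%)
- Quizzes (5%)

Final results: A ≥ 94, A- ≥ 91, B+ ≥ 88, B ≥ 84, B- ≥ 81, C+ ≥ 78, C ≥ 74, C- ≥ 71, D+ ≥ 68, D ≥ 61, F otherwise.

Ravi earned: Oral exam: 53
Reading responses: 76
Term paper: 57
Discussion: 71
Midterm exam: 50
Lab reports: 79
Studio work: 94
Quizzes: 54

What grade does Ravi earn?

D+

Weighted total:
  Oral exam 53 × 0.15 = 7.95
  Reading responses 76 × 0.21 = 15.96
  Term paper 57 × 0.12 = 6.84
  Discussion 71 × 0.07 = 4.97
  Midterm exam 50 × 0.13 = 6.5
  Lab reports 79 × 0.12 = 9.48
  Studio work 94 × 0.15 = 14.1
  Quizzes 54 × 0.05 = 2.7
Sum = 68.5
68.5 is ≥ 68 and < 71 → D+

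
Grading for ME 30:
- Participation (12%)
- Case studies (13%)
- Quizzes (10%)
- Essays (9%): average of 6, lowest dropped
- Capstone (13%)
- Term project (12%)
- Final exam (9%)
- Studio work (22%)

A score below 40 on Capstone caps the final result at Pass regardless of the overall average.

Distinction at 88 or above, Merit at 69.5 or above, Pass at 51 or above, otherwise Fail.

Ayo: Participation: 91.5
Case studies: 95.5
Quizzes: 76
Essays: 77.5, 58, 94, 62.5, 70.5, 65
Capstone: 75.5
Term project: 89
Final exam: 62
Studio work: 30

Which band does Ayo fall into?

Essays: drop 58 → average of remaining 5 = 369.5/5 = 73.9
Capstone score 75.5 ≥ 40: minimum met.
Weighted total:
  Participation 91.5 × 0.12 = 10.98
  Case studies 95.5 × 0.13 = 12.415
  Quizzes 76 × 0.1 = 7.6
  Essays 73.9 × 0.09 = 6.651
  Capstone 75.5 × 0.13 = 9.815
  Term project 89 × 0.12 = 10.68
  Final exam 62 × 0.09 = 5.58
  Studio work 30 × 0.22 = 6.6
Sum = 70.321
70.321 is ≥ 69.5 and < 88 → Merit

Merit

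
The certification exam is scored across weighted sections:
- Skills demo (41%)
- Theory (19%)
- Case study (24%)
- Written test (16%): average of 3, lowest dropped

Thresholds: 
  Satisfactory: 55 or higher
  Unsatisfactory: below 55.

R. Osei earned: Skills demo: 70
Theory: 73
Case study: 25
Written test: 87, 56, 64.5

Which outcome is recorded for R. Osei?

Written test: drop 56 → average of remaining 2 = 151.5/2 = 75.75
Weighted total:
  Skills demo 70 × 0.41 = 28.7
  Theory 73 × 0.19 = 13.87
  Case study 25 × 0.24 = 6
  Written test 75.75 × 0.16 = 12.12
Sum = 60.69
60.69 ≥ 55 → Satisfactory

Satisfactory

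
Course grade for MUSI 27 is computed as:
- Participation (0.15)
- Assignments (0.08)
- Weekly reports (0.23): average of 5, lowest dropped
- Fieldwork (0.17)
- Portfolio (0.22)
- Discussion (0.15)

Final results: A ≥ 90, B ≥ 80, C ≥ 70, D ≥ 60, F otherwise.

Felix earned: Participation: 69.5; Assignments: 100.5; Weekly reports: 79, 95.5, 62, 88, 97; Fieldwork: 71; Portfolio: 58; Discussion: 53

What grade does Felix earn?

C

Weekly reports: drop 62 → average of remaining 4 = 359.5/4 = 89.875
Weighted total:
  Participation 69.5 × 0.15 = 10.425
  Assignments 100.5 × 0.08 = 8.04
  Weekly reports 89.875 × 0.23 = 20.67125
  Fieldwork 71 × 0.17 = 12.07
  Portfolio 58 × 0.22 = 12.76
  Discussion 53 × 0.15 = 7.95
Sum = 71.91625
71.91625 is ≥ 70 and < 80 → C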